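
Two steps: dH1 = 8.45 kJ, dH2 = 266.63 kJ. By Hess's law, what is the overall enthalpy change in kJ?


Hess's law: enthalpy is a state function, so add the step enthalpies.
dH_total = dH1 + dH2 = 8.45 + (266.63)
dH_total = 275.08 kJ:

275.08 kJ


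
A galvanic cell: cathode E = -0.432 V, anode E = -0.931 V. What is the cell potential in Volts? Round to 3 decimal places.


Standard cell potential: E_cell = E_cathode - E_anode.
E_cell = -0.432 - (-0.931)
E_cell = 0.499 V, rounded to 3 dp:

0.499 V


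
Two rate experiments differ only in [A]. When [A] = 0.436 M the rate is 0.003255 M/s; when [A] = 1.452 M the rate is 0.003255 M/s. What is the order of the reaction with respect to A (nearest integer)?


Rate is proportional to [A]^n, so rate2/rate1 = ([A]2/[A]1)^n. Take logs to solve for n.
rate2/rate1 = 0.003255 / 0.003255 = 1.0
[A]2/[A]1 = 1.452 / 0.436 = 3.3303
n = ln(1.0) / ln(3.3303) = 0.0
Nearest integer order:

0


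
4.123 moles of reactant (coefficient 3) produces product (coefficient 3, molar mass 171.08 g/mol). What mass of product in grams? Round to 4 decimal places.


Use the coefficient ratio to convert reactant moles to product moles, then multiply by the product's molar mass.
moles_P = moles_R * (coeff_P / coeff_R) = 4.123 * (3/3) = 4.123
mass_P = moles_P * M_P = 4.123 * 171.08
mass_P = 705.36284 g, rounded to 4 dp:

705.3628 g


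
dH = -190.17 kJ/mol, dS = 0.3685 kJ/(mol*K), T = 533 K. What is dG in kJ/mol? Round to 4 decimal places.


Gibbs: dG = dH - T*dS (consistent units, dS already in kJ/(mol*K)).
T*dS = 533 * 0.3685 = 196.4105
dG = -190.17 - (196.4105)
dG = -386.5805 kJ/mol, rounded to 4 dp:

-386.5805 kJ/mol


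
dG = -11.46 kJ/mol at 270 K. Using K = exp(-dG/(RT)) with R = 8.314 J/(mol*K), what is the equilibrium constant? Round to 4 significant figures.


dG is in kJ/mol; multiply by 1000 to match R in J/(mol*K).
RT = 8.314 * 270 = 2244.78 J/mol
exponent = -dG*1000 / (RT) = -(-11.46*1000) / 2244.78 = 5.10517734
K = exp(5.10517734)
K = 164.87331, rounded to 4 significant figures:

164.9


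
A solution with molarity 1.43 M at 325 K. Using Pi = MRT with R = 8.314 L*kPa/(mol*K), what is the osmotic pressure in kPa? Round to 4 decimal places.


Osmotic pressure (van't Hoff): Pi = M*R*T.
RT = 8.314 * 325 = 2702.05
Pi = 1.43 * 2702.05
Pi = 3863.9315 kPa, rounded to 4 dp:

3863.9315 kPa


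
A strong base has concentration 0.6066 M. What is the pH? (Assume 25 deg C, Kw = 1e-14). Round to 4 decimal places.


A strong base dissociates completely, so [OH-] equals the given concentration.
pOH = -log10([OH-]) = -log10(0.6066) = 0.217098
pH = 14 - pOH = 14 - 0.217098
pH = 13.782902, rounded to 4 dp:

13.7829


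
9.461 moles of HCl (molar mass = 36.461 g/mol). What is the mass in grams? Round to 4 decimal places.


mass = n * M
mass = 9.461 * 36.461
mass = 344.957521 g, rounded to 4 dp:

344.9575 g


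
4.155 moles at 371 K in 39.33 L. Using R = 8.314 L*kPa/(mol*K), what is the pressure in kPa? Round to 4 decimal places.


PV = nRT, solve for P = nRT / V.
nRT = 4.155 * 8.314 * 371 = 12816.0726
P = 12816.0726 / 39.33
P = 325.85996949 kPa, rounded to 4 dp:

325.8600 kPa


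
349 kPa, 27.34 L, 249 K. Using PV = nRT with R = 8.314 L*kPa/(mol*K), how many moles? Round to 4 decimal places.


PV = nRT, solve for n = PV / (RT).
PV = 349 * 27.34 = 9541.66
RT = 8.314 * 249 = 2070.186
n = 9541.66 / 2070.186
n = 4.60908344 mol, rounded to 4 dp:

4.6091 mol


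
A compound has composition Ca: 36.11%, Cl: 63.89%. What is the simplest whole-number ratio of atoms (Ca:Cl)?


Assume 100 g of compound, divide each mass% by atomic mass to get moles, then normalize by the smallest to get a raw atom ratio.
Moles per 100 g: Ca: 36.11/40.078 = 0.901, Cl: 63.89/35.453 = 1.8021
Raw ratio (divide by min = 0.901): Ca: 1.0, Cl: 2.0
Multiply by 1 to clear fractions: Ca: 1.0 ~= 1, Cl: 2.0 ~= 2
Reduce by GCD to get the simplest whole-number ratio:

1:2


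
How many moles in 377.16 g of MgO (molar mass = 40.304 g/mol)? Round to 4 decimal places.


n = mass / M
n = 377.16 / 40.304
n = 9.35788011 mol, rounded to 4 dp:

9.3579 mol


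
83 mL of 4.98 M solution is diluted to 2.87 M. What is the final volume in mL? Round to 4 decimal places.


Dilution: M1*V1 = M2*V2, solve for V2.
V2 = M1*V1 / M2
V2 = 4.98 * 83 / 2.87
V2 = 413.34 / 2.87
V2 = 144.02090592 mL, rounded to 4 dp:

144.0209 mL


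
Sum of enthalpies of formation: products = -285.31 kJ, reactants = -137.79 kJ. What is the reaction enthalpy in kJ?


dH_rxn = sum(dH_f products) - sum(dH_f reactants)
dH_rxn = -285.31 - (-137.79)
dH_rxn = -147.52 kJ:

-147.52 kJ


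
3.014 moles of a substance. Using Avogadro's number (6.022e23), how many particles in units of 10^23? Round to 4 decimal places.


N = n * NA, then divide by 1e23 for the requested units.
N / 1e23 = n * 6.022
N / 1e23 = 3.014 * 6.022
N / 1e23 = 18.150308, rounded to 4 dp:

18.1503


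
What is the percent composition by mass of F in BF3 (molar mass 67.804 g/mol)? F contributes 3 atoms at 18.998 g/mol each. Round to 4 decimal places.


pct = 100 * (n_elem * M_elem) / M_total
mass_contribution = 3 * 18.998 = 56.994 g/mol
pct = 100 * 56.994 / 67.804
pct = 84.05698779 %, rounded to 4 dp:

84.0570 %


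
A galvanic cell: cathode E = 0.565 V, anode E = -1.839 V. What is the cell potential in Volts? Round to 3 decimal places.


Standard cell potential: E_cell = E_cathode - E_anode.
E_cell = 0.565 - (-1.839)
E_cell = 2.404 V, rounded to 3 dp:

2.404 V


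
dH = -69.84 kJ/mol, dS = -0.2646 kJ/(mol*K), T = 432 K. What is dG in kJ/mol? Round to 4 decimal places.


Gibbs: dG = dH - T*dS (consistent units, dS already in kJ/(mol*K)).
T*dS = 432 * -0.2646 = -114.3072
dG = -69.84 - (-114.3072)
dG = 44.4672 kJ/mol, rounded to 4 dp:

44.4672 kJ/mol


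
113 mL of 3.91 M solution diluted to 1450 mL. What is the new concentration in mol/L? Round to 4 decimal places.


Dilution: M1*V1 = M2*V2, solve for M2.
M2 = M1*V1 / V2
M2 = 3.91 * 113 / 1450
M2 = 441.83 / 1450
M2 = 0.30471034 mol/L, rounded to 4 dp:

0.3047 mol/L


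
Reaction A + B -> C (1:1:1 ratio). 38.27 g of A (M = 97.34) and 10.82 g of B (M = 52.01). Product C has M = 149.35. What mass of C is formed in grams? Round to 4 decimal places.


Find moles of each reactant; the smaller value is the limiting reagent in a 1:1:1 reaction, so moles_C equals moles of the limiter.
n_A = mass_A / M_A = 38.27 / 97.34 = 0.393158 mol
n_B = mass_B / M_B = 10.82 / 52.01 = 0.208037 mol
Limiting reagent: B (smaller), n_limiting = 0.208037 mol
mass_C = n_limiting * M_C = 0.208037 * 149.35
mass_C = 31.07032595 g, rounded to 4 dp:

31.0703 g


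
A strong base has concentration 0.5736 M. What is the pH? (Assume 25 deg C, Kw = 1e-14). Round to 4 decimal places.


A strong base dissociates completely, so [OH-] equals the given concentration.
pOH = -log10([OH-]) = -log10(0.5736) = 0.241391
pH = 14 - pOH = 14 - 0.241391
pH = 13.758609, rounded to 4 dp:

13.7586


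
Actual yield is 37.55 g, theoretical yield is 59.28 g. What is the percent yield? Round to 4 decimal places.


% yield = 100 * actual / theoretical
% yield = 100 * 37.55 / 59.28
% yield = 63.34345479 %, rounded to 4 dp:

63.3435 %


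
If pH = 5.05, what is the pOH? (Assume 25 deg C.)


At 25 deg C, pH + pOH = 14.
pOH = 14 - pH = 14 - 5.05
pOH = 8.95:

8.95


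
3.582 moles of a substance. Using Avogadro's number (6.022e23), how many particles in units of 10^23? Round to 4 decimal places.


N = n * NA, then divide by 1e23 for the requested units.
N / 1e23 = n * 6.022
N / 1e23 = 3.582 * 6.022
N / 1e23 = 21.570804, rounded to 4 dp:

21.5708


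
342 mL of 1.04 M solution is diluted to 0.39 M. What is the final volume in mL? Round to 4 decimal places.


Dilution: M1*V1 = M2*V2, solve for V2.
V2 = M1*V1 / M2
V2 = 1.04 * 342 / 0.39
V2 = 355.68 / 0.39
V2 = 912.0 mL, rounded to 4 dp:

912.0000 mL


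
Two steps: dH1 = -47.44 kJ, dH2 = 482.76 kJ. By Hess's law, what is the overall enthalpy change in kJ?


Hess's law: enthalpy is a state function, so add the step enthalpies.
dH_total = dH1 + dH2 = -47.44 + (482.76)
dH_total = 435.32 kJ:

435.32 kJ


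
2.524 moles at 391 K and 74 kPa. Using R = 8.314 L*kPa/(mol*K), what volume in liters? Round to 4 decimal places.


PV = nRT, solve for V = nRT / P.
nRT = 2.524 * 8.314 * 391 = 8204.9536
V = 8204.9536 / 74
V = 110.87775135 L, rounded to 4 dp:

110.8778 L


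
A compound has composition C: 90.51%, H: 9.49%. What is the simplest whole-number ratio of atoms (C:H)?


Assume 100 g of compound, divide each mass% by atomic mass to get moles, then normalize by the smallest to get a raw atom ratio.
Moles per 100 g: C: 90.51/12.011 = 7.5356, H: 9.49/1.008 = 9.4147
Raw ratio (divide by min = 7.5356): C: 1.0, H: 1.249
Multiply by 4 to clear fractions: C: 4.0 ~= 4, H: 4.997 ~= 5
Reduce by GCD to get the simplest whole-number ratio:

4:5


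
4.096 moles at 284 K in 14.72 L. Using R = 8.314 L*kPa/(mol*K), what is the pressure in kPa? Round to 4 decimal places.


PV = nRT, solve for P = nRT / V.
nRT = 4.096 * 8.314 * 284 = 9671.3769
P = 9671.3769 / 14.72
P = 657.02288723 kPa, rounded to 4 dp:

657.0229 kPa


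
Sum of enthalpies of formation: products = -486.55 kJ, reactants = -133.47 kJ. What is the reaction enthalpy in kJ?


dH_rxn = sum(dH_f products) - sum(dH_f reactants)
dH_rxn = -486.55 - (-133.47)
dH_rxn = -353.08 kJ:

-353.08 kJ


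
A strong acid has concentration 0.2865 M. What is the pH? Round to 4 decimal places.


A strong acid dissociates completely, so [H+] equals the given concentration.
pH = -log10([H+]) = -log10(0.2865)
pH = 0.54287537, rounded to 4 dp:

0.5429


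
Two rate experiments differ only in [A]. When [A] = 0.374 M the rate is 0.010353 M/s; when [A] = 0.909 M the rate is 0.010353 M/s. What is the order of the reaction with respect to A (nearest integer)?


Rate is proportional to [A]^n, so rate2/rate1 = ([A]2/[A]1)^n. Take logs to solve for n.
rate2/rate1 = 0.010353 / 0.010353 = 1.0
[A]2/[A]1 = 0.909 / 0.374 = 2.4305
n = ln(1.0) / ln(2.4305) = 0.0
Nearest integer order:

0


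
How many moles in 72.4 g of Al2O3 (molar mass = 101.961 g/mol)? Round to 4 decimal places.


n = mass / M
n = 72.4 / 101.961
n = 0.71007542 mol, rounded to 4 dp:

0.7101 mol


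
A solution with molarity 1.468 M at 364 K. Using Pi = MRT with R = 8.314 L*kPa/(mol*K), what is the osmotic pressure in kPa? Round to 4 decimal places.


Osmotic pressure (van't Hoff): Pi = M*R*T.
RT = 8.314 * 364 = 3026.296
Pi = 1.468 * 3026.296
Pi = 4442.602528 kPa, rounded to 4 dp:

4442.6025 kPa


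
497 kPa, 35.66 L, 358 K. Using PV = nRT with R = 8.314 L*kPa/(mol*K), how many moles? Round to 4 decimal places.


PV = nRT, solve for n = PV / (RT).
PV = 497 * 35.66 = 17723.02
RT = 8.314 * 358 = 2976.412
n = 17723.02 / 2976.412
n = 5.95449152 mol, rounded to 4 dp:

5.9545 mol


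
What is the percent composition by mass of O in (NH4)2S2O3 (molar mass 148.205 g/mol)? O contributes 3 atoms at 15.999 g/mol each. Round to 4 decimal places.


pct = 100 * (n_elem * M_elem) / M_total
mass_contribution = 3 * 15.999 = 47.997 g/mol
pct = 100 * 47.997 / 148.205
pct = 32.38554705 %, rounded to 4 dp:

32.3855 %


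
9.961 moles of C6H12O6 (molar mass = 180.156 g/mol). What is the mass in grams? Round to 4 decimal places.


mass = n * M
mass = 9.961 * 180.156
mass = 1794.533916 g, rounded to 4 dp:

1794.5339 g


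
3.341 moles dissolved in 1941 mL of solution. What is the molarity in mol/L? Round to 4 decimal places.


Convert volume to liters: V_L = V_mL / 1000.
V_L = 1941 / 1000 = 1.941 L
M = n / V_L = 3.341 / 1.941
M = 1.72127769 mol/L, rounded to 4 dp:

1.7213 mol/L


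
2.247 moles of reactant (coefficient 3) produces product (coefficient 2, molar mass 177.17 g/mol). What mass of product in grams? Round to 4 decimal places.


Use the coefficient ratio to convert reactant moles to product moles, then multiply by the product's molar mass.
moles_P = moles_R * (coeff_P / coeff_R) = 2.247 * (2/3) = 1.498
mass_P = moles_P * M_P = 1.498 * 177.17
mass_P = 265.40066 g, rounded to 4 dp:

265.4007 g


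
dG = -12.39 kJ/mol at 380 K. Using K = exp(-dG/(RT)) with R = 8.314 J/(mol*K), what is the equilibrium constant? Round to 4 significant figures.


dG is in kJ/mol; multiply by 1000 to match R in J/(mol*K).
RT = 8.314 * 380 = 3159.32 J/mol
exponent = -dG*1000 / (RT) = -(-12.39*1000) / 3159.32 = 3.92172999
K = exp(3.92172999)
K = 50.487713, rounded to 4 significant figures:

50.49


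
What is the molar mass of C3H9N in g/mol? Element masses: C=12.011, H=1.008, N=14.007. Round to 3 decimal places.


M = sum(count * atomic_mass) over atoms.
M = 3*12.011 + 9*1.008 + 1*14.007
M = 36.033 + 9.072 + 14.007
M = 59.112 g/mol, rounded to 3 dp:

59.112 g/mol


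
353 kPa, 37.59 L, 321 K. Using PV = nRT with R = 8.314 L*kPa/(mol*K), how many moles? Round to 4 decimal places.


PV = nRT, solve for n = PV / (RT).
PV = 353 * 37.59 = 13269.27
RT = 8.314 * 321 = 2668.794
n = 13269.27 / 2668.794
n = 4.97200983 mol, rounded to 4 dp:

4.9720 mol


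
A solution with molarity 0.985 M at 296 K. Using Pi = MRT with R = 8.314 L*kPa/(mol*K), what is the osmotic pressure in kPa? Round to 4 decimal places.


Osmotic pressure (van't Hoff): Pi = M*R*T.
RT = 8.314 * 296 = 2460.944
Pi = 0.985 * 2460.944
Pi = 2424.02984 kPa, rounded to 4 dp:

2424.0298 kPa


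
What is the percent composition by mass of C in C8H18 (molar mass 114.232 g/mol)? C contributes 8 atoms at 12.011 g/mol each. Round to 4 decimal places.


pct = 100 * (n_elem * M_elem) / M_total
mass_contribution = 8 * 12.011 = 96.088 g/mol
pct = 100 * 96.088 / 114.232
pct = 84.11653477 %, rounded to 4 dp:

84.1165 %


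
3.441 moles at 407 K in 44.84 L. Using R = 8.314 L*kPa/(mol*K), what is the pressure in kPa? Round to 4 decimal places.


PV = nRT, solve for P = nRT / V.
nRT = 3.441 * 8.314 * 407 = 11643.6489
P = 11643.6489 / 44.84
P = 259.6710281 kPa, rounded to 4 dp:

259.6710 kPa


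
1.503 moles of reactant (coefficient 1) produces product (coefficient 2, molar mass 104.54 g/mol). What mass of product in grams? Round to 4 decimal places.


Use the coefficient ratio to convert reactant moles to product moles, then multiply by the product's molar mass.
moles_P = moles_R * (coeff_P / coeff_R) = 1.503 * (2/1) = 3.006
mass_P = moles_P * M_P = 3.006 * 104.54
mass_P = 314.24724 g, rounded to 4 dp:

314.2472 g


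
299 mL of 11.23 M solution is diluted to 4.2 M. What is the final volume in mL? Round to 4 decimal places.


Dilution: M1*V1 = M2*V2, solve for V2.
V2 = M1*V1 / M2
V2 = 11.23 * 299 / 4.2
V2 = 3357.77 / 4.2
V2 = 799.46904762 mL, rounded to 4 dp:

799.4690 mL


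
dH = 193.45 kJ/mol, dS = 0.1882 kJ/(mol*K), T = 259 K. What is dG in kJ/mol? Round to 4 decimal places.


Gibbs: dG = dH - T*dS (consistent units, dS already in kJ/(mol*K)).
T*dS = 259 * 0.1882 = 48.7438
dG = 193.45 - (48.7438)
dG = 144.7062 kJ/mol, rounded to 4 dp:

144.7062 kJ/mol


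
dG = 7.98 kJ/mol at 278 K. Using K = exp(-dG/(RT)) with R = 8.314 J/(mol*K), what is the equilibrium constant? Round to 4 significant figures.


dG is in kJ/mol; multiply by 1000 to match R in J/(mol*K).
RT = 8.314 * 278 = 2311.292 J/mol
exponent = -dG*1000 / (RT) = -(7.98*1000) / 2311.292 = -3.45261438
K = exp(-3.45261438)
K = 0.03166275, rounded to 4 significant figures:

0.03166


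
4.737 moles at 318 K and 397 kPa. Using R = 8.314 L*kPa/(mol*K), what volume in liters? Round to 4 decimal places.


PV = nRT, solve for V = nRT / P.
nRT = 4.737 * 8.314 * 318 = 12523.9269
V = 12523.9269 / 397
V = 31.54641537 L, rounded to 4 dp:

31.5464 L


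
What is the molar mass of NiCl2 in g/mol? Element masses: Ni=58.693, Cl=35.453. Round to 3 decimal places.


M = sum(count * atomic_mass) over atoms.
M = 1*58.693 + 2*35.453
M = 58.693 + 70.906
M = 129.599 g/mol, rounded to 3 dp:

129.599 g/mol


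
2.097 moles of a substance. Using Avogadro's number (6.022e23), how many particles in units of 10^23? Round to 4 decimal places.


N = n * NA, then divide by 1e23 for the requested units.
N / 1e23 = n * 6.022
N / 1e23 = 2.097 * 6.022
N / 1e23 = 12.628134, rounded to 4 dp:

12.6281


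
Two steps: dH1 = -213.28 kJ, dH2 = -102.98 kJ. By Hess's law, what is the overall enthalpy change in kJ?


Hess's law: enthalpy is a state function, so add the step enthalpies.
dH_total = dH1 + dH2 = -213.28 + (-102.98)
dH_total = -316.26 kJ:

-316.26 kJ


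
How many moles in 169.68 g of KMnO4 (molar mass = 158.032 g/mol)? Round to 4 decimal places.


n = mass / M
n = 169.68 / 158.032
n = 1.07370659 mol, rounded to 4 dp:

1.0737 mol


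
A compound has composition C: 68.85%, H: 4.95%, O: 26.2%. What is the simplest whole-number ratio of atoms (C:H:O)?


Assume 100 g of compound, divide each mass% by atomic mass to get moles, then normalize by the smallest to get a raw atom ratio.
Moles per 100 g: C: 68.85/12.011 = 5.7322, H: 4.95/1.008 = 4.9107, O: 26.2/15.999 = 1.6376
Raw ratio (divide by min = 1.6376): C: 3.5, H: 2.999, O: 1.0
Multiply by 2 to clear fractions: C: 7.001 ~= 7, H: 5.997 ~= 6, O: 2.0 ~= 2
Reduce by GCD to get the simplest whole-number ratio:

7:6:2


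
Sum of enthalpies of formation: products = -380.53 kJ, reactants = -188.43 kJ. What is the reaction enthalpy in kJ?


dH_rxn = sum(dH_f products) - sum(dH_f reactants)
dH_rxn = -380.53 - (-188.43)
dH_rxn = -192.1 kJ:

-192.10 kJ


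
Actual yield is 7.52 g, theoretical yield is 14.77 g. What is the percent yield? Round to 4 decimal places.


% yield = 100 * actual / theoretical
% yield = 100 * 7.52 / 14.77
% yield = 50.9140149 %, rounded to 4 dp:

50.9140 %


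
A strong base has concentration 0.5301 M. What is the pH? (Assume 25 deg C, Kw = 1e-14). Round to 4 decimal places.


A strong base dissociates completely, so [OH-] equals the given concentration.
pOH = -log10([OH-]) = -log10(0.5301) = 0.275642
pH = 14 - pOH = 14 - 0.275642
pH = 13.724358, rounded to 4 dp:

13.7244


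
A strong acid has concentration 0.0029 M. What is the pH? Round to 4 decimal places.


A strong acid dissociates completely, so [H+] equals the given concentration.
pH = -log10([H+]) = -log10(0.0029)
pH = 2.537602, rounded to 4 dp:

2.5376


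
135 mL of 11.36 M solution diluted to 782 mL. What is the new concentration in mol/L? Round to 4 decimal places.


Dilution: M1*V1 = M2*V2, solve for M2.
M2 = M1*V1 / V2
M2 = 11.36 * 135 / 782
M2 = 1533.6 / 782
M2 = 1.96112532 mol/L, rounded to 4 dp:

1.9611 mol/L


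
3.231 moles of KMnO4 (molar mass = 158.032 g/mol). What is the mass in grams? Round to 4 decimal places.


mass = n * M
mass = 3.231 * 158.032
mass = 510.601392 g, rounded to 4 dp:

510.6014 g


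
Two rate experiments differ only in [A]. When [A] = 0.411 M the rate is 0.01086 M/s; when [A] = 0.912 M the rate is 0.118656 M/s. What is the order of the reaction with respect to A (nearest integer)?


Rate is proportional to [A]^n, so rate2/rate1 = ([A]2/[A]1)^n. Take logs to solve for n.
rate2/rate1 = 0.118656 / 0.01086 = 10.926
[A]2/[A]1 = 0.912 / 0.411 = 2.219
n = ln(10.926) / ln(2.219) = 3.0
Nearest integer order:

3


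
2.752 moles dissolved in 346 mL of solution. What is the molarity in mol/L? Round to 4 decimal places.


Convert volume to liters: V_L = V_mL / 1000.
V_L = 346 / 1000 = 0.346 L
M = n / V_L = 2.752 / 0.346
M = 7.95375723 mol/L, rounded to 4 dp:

7.9538 mol/L


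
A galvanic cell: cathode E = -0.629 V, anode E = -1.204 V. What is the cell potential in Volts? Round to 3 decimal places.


Standard cell potential: E_cell = E_cathode - E_anode.
E_cell = -0.629 - (-1.204)
E_cell = 0.575 V, rounded to 3 dp:

0.575 V


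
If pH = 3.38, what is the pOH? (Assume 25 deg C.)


At 25 deg C, pH + pOH = 14.
pOH = 14 - pH = 14 - 3.38
pOH = 10.62:

10.62


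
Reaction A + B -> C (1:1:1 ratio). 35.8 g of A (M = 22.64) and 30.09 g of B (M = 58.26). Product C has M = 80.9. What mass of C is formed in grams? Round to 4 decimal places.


Find moles of each reactant; the smaller value is the limiting reagent in a 1:1:1 reaction, so moles_C equals moles of the limiter.
n_A = mass_A / M_A = 35.8 / 22.64 = 1.581272 mol
n_B = mass_B / M_B = 30.09 / 58.26 = 0.516478 mol
Limiting reagent: B (smaller), n_limiting = 0.516478 mol
mass_C = n_limiting * M_C = 0.516478 * 80.9
mass_C = 41.7830702 g, rounded to 4 dp:

41.7831 g


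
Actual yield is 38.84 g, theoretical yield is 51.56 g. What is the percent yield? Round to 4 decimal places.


% yield = 100 * actual / theoretical
% yield = 100 * 38.84 / 51.56
% yield = 75.32971296 %, rounded to 4 dp:

75.3297 %


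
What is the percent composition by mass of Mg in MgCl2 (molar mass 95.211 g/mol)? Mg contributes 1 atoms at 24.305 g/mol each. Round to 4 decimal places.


pct = 100 * (n_elem * M_elem) / M_total
mass_contribution = 1 * 24.305 = 24.305 g/mol
pct = 100 * 24.305 / 95.211
pct = 25.52751258 %, rounded to 4 dp:

25.5275 %


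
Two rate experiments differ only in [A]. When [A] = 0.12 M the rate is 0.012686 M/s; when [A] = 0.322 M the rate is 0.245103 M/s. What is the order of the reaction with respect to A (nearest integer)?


Rate is proportional to [A]^n, so rate2/rate1 = ([A]2/[A]1)^n. Take logs to solve for n.
rate2/rate1 = 0.245103 / 0.012686 = 19.3207
[A]2/[A]1 = 0.322 / 0.12 = 2.6833
n = ln(19.3207) / ln(2.6833) = 3.0
Nearest integer order:

3


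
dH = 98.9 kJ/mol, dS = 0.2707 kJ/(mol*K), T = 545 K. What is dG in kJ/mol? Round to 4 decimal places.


Gibbs: dG = dH - T*dS (consistent units, dS already in kJ/(mol*K)).
T*dS = 545 * 0.2707 = 147.5315
dG = 98.9 - (147.5315)
dG = -48.6315 kJ/mol, rounded to 4 dp:

-48.6315 kJ/mol


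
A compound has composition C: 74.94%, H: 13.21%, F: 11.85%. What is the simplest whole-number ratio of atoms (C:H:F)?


Assume 100 g of compound, divide each mass% by atomic mass to get moles, then normalize by the smallest to get a raw atom ratio.
Moles per 100 g: C: 74.94/12.011 = 6.2393, H: 13.21/1.008 = 13.1052, F: 11.85/18.998 = 0.6237
Raw ratio (divide by min = 0.6237): C: 10.003, H: 21.01, F: 1.0
Multiply by 1 to clear fractions: C: 10.003 ~= 10, H: 21.01 ~= 21, F: 1.0 ~= 1
Reduce by GCD to get the simplest whole-number ratio:

10:21:1


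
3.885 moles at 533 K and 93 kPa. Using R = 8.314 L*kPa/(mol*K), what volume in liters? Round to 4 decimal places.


PV = nRT, solve for V = nRT / P.
nRT = 3.885 * 8.314 * 533 = 17215.8414
V = 17215.8414 / 93
V = 185.11657419 L, rounded to 4 dp:

185.1166 L


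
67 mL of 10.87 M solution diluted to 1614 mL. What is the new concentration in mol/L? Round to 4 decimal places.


Dilution: M1*V1 = M2*V2, solve for M2.
M2 = M1*V1 / V2
M2 = 10.87 * 67 / 1614
M2 = 728.29 / 1614
M2 = 0.45123296 mol/L, rounded to 4 dp:

0.4512 mol/L


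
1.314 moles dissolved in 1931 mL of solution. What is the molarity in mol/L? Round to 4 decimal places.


Convert volume to liters: V_L = V_mL / 1000.
V_L = 1931 / 1000 = 1.931 L
M = n / V_L = 1.314 / 1.931
M = 0.68047644 mol/L, rounded to 4 dp:

0.6805 mol/L


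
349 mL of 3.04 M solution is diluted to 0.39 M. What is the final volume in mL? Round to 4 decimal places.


Dilution: M1*V1 = M2*V2, solve for V2.
V2 = M1*V1 / M2
V2 = 3.04 * 349 / 0.39
V2 = 1060.96 / 0.39
V2 = 2720.41025641 mL, rounded to 4 dp:

2720.4103 mL


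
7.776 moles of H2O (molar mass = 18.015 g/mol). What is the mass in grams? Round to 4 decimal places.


mass = n * M
mass = 7.776 * 18.015
mass = 140.08464 g, rounded to 4 dp:

140.0846 g


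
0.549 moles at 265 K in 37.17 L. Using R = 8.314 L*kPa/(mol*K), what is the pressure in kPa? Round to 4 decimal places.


PV = nRT, solve for P = nRT / V.
nRT = 0.549 * 8.314 * 265 = 1209.5623
P = 1209.5623 / 37.17
P = 32.54135862 kPa, rounded to 4 dp:

32.5414 kPa


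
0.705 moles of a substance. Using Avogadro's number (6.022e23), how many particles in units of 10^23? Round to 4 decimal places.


N = n * NA, then divide by 1e23 for the requested units.
N / 1e23 = n * 6.022
N / 1e23 = 0.705 * 6.022
N / 1e23 = 4.24551, rounded to 4 dp:

4.2455


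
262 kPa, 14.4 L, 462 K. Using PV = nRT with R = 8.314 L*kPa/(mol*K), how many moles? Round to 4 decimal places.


PV = nRT, solve for n = PV / (RT).
PV = 262 * 14.4 = 3772.8
RT = 8.314 * 462 = 3841.068
n = 3772.8 / 3841.068
n = 0.98222682 mol, rounded to 4 dp:

0.9822 mol


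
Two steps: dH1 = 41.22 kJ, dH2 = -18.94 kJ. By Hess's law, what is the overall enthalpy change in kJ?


Hess's law: enthalpy is a state function, so add the step enthalpies.
dH_total = dH1 + dH2 = 41.22 + (-18.94)
dH_total = 22.28 kJ:

22.28 kJ


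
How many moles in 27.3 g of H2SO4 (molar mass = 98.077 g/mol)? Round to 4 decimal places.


n = mass / M
n = 27.3 / 98.077
n = 0.27835272 mol, rounded to 4 dp:

0.2784 mol


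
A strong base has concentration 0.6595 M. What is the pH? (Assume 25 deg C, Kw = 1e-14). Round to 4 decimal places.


A strong base dissociates completely, so [OH-] equals the given concentration.
pOH = -log10([OH-]) = -log10(0.6595) = 0.180785
pH = 14 - pOH = 14 - 0.180785
pH = 13.819215, rounded to 4 dp:

13.8192


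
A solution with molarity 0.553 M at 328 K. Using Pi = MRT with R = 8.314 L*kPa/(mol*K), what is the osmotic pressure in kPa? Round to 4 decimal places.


Osmotic pressure (van't Hoff): Pi = M*R*T.
RT = 8.314 * 328 = 2726.992
Pi = 0.553 * 2726.992
Pi = 1508.026576 kPa, rounded to 4 dp:

1508.0266 kPa


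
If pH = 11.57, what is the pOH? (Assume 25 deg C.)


At 25 deg C, pH + pOH = 14.
pOH = 14 - pH = 14 - 11.57
pOH = 2.43:

2.43


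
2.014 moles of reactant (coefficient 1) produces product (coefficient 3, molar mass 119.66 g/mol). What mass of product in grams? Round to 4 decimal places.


Use the coefficient ratio to convert reactant moles to product moles, then multiply by the product's molar mass.
moles_P = moles_R * (coeff_P / coeff_R) = 2.014 * (3/1) = 6.042
mass_P = moles_P * M_P = 6.042 * 119.66
mass_P = 722.98572 g, rounded to 4 dp:

722.9857 g


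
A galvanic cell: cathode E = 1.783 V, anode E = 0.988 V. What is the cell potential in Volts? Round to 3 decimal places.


Standard cell potential: E_cell = E_cathode - E_anode.
E_cell = 1.783 - (0.988)
E_cell = 0.795 V, rounded to 3 dp:

0.795 V


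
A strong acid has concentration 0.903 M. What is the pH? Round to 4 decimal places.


A strong acid dissociates completely, so [H+] equals the given concentration.
pH = -log10([H+]) = -log10(0.903)
pH = 0.04431225, rounded to 4 dp:

0.0443


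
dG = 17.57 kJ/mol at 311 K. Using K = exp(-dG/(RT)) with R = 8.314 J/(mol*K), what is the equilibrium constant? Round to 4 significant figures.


dG is in kJ/mol; multiply by 1000 to match R in J/(mol*K).
RT = 8.314 * 311 = 2585.654 J/mol
exponent = -dG*1000 / (RT) = -(17.57*1000) / 2585.654 = -6.79518605
K = exp(-6.79518605)
K = 0.0011191497, rounded to 4 significant figures:

0.001119


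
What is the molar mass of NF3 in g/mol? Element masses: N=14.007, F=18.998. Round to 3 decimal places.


M = sum(count * atomic_mass) over atoms.
M = 1*14.007 + 3*18.998
M = 14.007 + 56.994
M = 71.001 g/mol, rounded to 3 dp:

71.001 g/mol


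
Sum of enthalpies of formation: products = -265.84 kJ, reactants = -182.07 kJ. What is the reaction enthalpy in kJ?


dH_rxn = sum(dH_f products) - sum(dH_f reactants)
dH_rxn = -265.84 - (-182.07)
dH_rxn = -83.77 kJ:

-83.77 kJ


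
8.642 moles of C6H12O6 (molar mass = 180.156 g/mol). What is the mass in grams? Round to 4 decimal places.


mass = n * M
mass = 8.642 * 180.156
mass = 1556.908152 g, rounded to 4 dp:

1556.9082 g


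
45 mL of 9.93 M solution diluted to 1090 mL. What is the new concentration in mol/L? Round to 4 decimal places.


Dilution: M1*V1 = M2*V2, solve for M2.
M2 = M1*V1 / V2
M2 = 9.93 * 45 / 1090
M2 = 446.85 / 1090
M2 = 0.40995413 mol/L, rounded to 4 dp:

0.4100 mol/L


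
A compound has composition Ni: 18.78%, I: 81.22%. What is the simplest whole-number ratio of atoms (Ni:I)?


Assume 100 g of compound, divide each mass% by atomic mass to get moles, then normalize by the smallest to get a raw atom ratio.
Moles per 100 g: Ni: 18.78/58.693 = 0.32, I: 81.22/126.904 = 0.64
Raw ratio (divide by min = 0.32): Ni: 1.0, I: 2.0
Multiply by 1 to clear fractions: Ni: 1.0 ~= 1, I: 2.0 ~= 2
Reduce by GCD to get the simplest whole-number ratio:

1:2


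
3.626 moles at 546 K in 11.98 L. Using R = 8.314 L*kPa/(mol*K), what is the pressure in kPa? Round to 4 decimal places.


PV = nRT, solve for P = nRT / V.
nRT = 3.626 * 8.314 * 546 = 16460.0239
P = 16460.0239 / 11.98
P = 1373.95858932 kPa, rounded to 4 dp:

1373.9586 kPa


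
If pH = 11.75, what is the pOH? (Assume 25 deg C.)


At 25 deg C, pH + pOH = 14.
pOH = 14 - pH = 14 - 11.75
pOH = 2.25:

2.25


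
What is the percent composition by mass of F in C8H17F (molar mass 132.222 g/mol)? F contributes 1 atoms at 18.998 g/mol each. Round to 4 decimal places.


pct = 100 * (n_elem * M_elem) / M_total
mass_contribution = 1 * 18.998 = 18.998 g/mol
pct = 100 * 18.998 / 132.222
pct = 14.36825944 %, rounded to 4 dp:

14.3683 %


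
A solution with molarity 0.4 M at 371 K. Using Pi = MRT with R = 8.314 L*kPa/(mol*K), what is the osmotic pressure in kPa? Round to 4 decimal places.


Osmotic pressure (van't Hoff): Pi = M*R*T.
RT = 8.314 * 371 = 3084.494
Pi = 0.4 * 3084.494
Pi = 1233.7976 kPa, rounded to 4 dp:

1233.7976 kPa


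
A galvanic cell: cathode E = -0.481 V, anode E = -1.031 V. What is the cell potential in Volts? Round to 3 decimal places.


Standard cell potential: E_cell = E_cathode - E_anode.
E_cell = -0.481 - (-1.031)
E_cell = 0.55 V, rounded to 3 dp:

0.550 V


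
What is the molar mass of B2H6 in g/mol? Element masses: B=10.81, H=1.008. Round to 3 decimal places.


M = sum(count * atomic_mass) over atoms.
M = 2*10.81 + 6*1.008
M = 21.62 + 6.048
M = 27.668 g/mol, rounded to 3 dp:

27.668 g/mol


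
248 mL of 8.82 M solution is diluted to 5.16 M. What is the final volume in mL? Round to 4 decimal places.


Dilution: M1*V1 = M2*V2, solve for V2.
V2 = M1*V1 / M2
V2 = 8.82 * 248 / 5.16
V2 = 2187.36 / 5.16
V2 = 423.90697674 mL, rounded to 4 dp:

423.9070 mL


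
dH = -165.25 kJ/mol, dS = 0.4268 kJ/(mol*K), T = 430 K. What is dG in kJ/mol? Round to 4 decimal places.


Gibbs: dG = dH - T*dS (consistent units, dS already in kJ/(mol*K)).
T*dS = 430 * 0.4268 = 183.524
dG = -165.25 - (183.524)
dG = -348.774 kJ/mol, rounded to 4 dp:

-348.7740 kJ/mol


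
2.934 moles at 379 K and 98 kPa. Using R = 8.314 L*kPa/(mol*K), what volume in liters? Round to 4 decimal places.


PV = nRT, solve for V = nRT / P.
nRT = 2.934 * 8.314 * 379 = 9245.0516
V = 9245.0516 / 98
V = 94.33726122 L, rounded to 4 dp:

94.3373 L


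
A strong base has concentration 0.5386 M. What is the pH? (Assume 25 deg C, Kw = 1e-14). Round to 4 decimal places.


A strong base dissociates completely, so [OH-] equals the given concentration.
pOH = -log10([OH-]) = -log10(0.5386) = 0.268734
pH = 14 - pOH = 14 - 0.268734
pH = 13.731266, rounded to 4 dp:

13.7313


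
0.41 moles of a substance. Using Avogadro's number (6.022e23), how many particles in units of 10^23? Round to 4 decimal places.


N = n * NA, then divide by 1e23 for the requested units.
N / 1e23 = n * 6.022
N / 1e23 = 0.41 * 6.022
N / 1e23 = 2.46902, rounded to 4 dp:

2.4690


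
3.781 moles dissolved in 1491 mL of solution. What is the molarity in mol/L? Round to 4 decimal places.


Convert volume to liters: V_L = V_mL / 1000.
V_L = 1491 / 1000 = 1.491 L
M = n / V_L = 3.781 / 1.491
M = 2.53588196 mol/L, rounded to 4 dp:

2.5359 mol/L


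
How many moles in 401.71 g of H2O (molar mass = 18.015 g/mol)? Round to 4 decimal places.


n = mass / M
n = 401.71 / 18.015
n = 22.29864002 mol, rounded to 4 dp:

22.2986 mol


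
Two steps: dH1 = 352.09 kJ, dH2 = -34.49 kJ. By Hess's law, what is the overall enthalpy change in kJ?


Hess's law: enthalpy is a state function, so add the step enthalpies.
dH_total = dH1 + dH2 = 352.09 + (-34.49)
dH_total = 317.6 kJ:

317.60 kJ


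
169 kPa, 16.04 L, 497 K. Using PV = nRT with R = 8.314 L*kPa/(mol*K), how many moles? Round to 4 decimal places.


PV = nRT, solve for n = PV / (RT).
PV = 169 * 16.04 = 2710.76
RT = 8.314 * 497 = 4132.058
n = 2710.76 / 4132.058
n = 0.65603145 mol, rounded to 4 dp:

0.6560 mol


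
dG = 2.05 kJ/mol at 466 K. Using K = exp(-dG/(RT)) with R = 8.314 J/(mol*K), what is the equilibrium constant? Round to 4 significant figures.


dG is in kJ/mol; multiply by 1000 to match R in J/(mol*K).
RT = 8.314 * 466 = 3874.324 J/mol
exponent = -dG*1000 / (RT) = -(2.05*1000) / 3874.324 = -0.52912456
K = exp(-0.52912456)
K = 0.58912048, rounded to 4 significant figures:

0.5891


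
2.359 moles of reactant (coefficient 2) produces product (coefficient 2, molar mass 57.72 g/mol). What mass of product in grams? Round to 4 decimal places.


Use the coefficient ratio to convert reactant moles to product moles, then multiply by the product's molar mass.
moles_P = moles_R * (coeff_P / coeff_R) = 2.359 * (2/2) = 2.359
mass_P = moles_P * M_P = 2.359 * 57.72
mass_P = 136.16148 g, rounded to 4 dp:

136.1615 g


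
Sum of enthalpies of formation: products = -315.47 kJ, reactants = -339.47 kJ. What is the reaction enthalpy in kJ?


dH_rxn = sum(dH_f products) - sum(dH_f reactants)
dH_rxn = -315.47 - (-339.47)
dH_rxn = 24.0 kJ:

24.00 kJ


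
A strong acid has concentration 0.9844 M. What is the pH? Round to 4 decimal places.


A strong acid dissociates completely, so [H+] equals the given concentration.
pH = -log10([H+]) = -log10(0.9844)
pH = 0.00682839, rounded to 4 dp:

0.0068


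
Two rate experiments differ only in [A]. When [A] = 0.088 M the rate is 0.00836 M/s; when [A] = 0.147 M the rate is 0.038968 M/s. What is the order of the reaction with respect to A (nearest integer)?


Rate is proportional to [A]^n, so rate2/rate1 = ([A]2/[A]1)^n. Take logs to solve for n.
rate2/rate1 = 0.038968 / 0.00836 = 4.6612
[A]2/[A]1 = 0.147 / 0.088 = 1.6705
n = ln(4.6612) / ln(1.6705) = 3.0
Nearest integer order:

3


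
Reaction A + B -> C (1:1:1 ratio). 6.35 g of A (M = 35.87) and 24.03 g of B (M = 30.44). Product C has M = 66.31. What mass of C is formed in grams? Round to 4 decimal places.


Find moles of each reactant; the smaller value is the limiting reagent in a 1:1:1 reaction, so moles_C equals moles of the limiter.
n_A = mass_A / M_A = 6.35 / 35.87 = 0.177028 mol
n_B = mass_B / M_B = 24.03 / 30.44 = 0.789422 mol
Limiting reagent: A (smaller), n_limiting = 0.177028 mol
mass_C = n_limiting * M_C = 0.177028 * 66.31
mass_C = 11.73872668 g, rounded to 4 dp:

11.7387 g


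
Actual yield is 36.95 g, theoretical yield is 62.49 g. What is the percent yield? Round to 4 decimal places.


% yield = 100 * actual / theoretical
% yield = 100 * 36.95 / 62.49
% yield = 59.12946071 %, rounded to 4 dp:

59.1295 %


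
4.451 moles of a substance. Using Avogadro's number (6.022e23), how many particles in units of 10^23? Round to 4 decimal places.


N = n * NA, then divide by 1e23 for the requested units.
N / 1e23 = n * 6.022
N / 1e23 = 4.451 * 6.022
N / 1e23 = 26.803922, rounded to 4 dp:

26.8039


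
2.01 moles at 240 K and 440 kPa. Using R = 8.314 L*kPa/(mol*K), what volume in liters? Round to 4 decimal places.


PV = nRT, solve for V = nRT / P.
nRT = 2.01 * 8.314 * 240 = 4010.6736
V = 4010.6736 / 440
V = 9.11516727 L, rounded to 4 dp:

9.1152 L


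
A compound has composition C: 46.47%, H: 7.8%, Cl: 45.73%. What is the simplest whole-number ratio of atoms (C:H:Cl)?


Assume 100 g of compound, divide each mass% by atomic mass to get moles, then normalize by the smallest to get a raw atom ratio.
Moles per 100 g: C: 46.47/12.011 = 3.869, H: 7.8/1.008 = 7.7381, Cl: 45.73/35.453 = 1.2899
Raw ratio (divide by min = 1.2899): C: 2.999, H: 5.999, Cl: 1.0
Multiply by 1 to clear fractions: C: 2.999 ~= 3, H: 5.999 ~= 6, Cl: 1.0 ~= 1
Reduce by GCD to get the simplest whole-number ratio:

3:6:1


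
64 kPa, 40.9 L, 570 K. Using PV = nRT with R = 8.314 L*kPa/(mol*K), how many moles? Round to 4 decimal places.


PV = nRT, solve for n = PV / (RT).
PV = 64 * 40.9 = 2617.6
RT = 8.314 * 570 = 4738.98
n = 2617.6 / 4738.98
n = 0.55235515 mol, rounded to 4 dp:

0.5524 mol


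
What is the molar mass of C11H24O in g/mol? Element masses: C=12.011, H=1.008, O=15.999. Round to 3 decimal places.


M = sum(count * atomic_mass) over atoms.
M = 11*12.011 + 24*1.008 + 1*15.999
M = 132.121 + 24.192 + 15.999
M = 172.312 g/mol, rounded to 3 dp:

172.312 g/mol


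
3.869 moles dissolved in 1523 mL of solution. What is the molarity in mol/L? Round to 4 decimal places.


Convert volume to liters: V_L = V_mL / 1000.
V_L = 1523 / 1000 = 1.523 L
M = n / V_L = 3.869 / 1.523
M = 2.54038083 mol/L, rounded to 4 dp:

2.5404 mol/L


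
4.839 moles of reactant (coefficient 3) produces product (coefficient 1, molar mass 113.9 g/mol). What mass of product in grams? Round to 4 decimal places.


Use the coefficient ratio to convert reactant moles to product moles, then multiply by the product's molar mass.
moles_P = moles_R * (coeff_P / coeff_R) = 4.839 * (1/3) = 1.613
mass_P = moles_P * M_P = 1.613 * 113.9
mass_P = 183.7207 g, rounded to 4 dp:

183.7207 g


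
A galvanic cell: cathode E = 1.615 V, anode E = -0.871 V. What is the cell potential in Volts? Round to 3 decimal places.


Standard cell potential: E_cell = E_cathode - E_anode.
E_cell = 1.615 - (-0.871)
E_cell = 2.486 V, rounded to 3 dp:

2.486 V


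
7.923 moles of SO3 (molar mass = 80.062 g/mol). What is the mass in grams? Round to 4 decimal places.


mass = n * M
mass = 7.923 * 80.062
mass = 634.331226 g, rounded to 4 dp:

634.3312 g


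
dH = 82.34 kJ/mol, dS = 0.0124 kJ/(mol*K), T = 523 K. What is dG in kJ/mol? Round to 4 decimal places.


Gibbs: dG = dH - T*dS (consistent units, dS already in kJ/(mol*K)).
T*dS = 523 * 0.0124 = 6.4852
dG = 82.34 - (6.4852)
dG = 75.8548 kJ/mol, rounded to 4 dp:

75.8548 kJ/mol


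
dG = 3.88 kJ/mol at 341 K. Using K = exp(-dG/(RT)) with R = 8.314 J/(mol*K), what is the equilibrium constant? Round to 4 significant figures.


dG is in kJ/mol; multiply by 1000 to match R in J/(mol*K).
RT = 8.314 * 341 = 2835.074 J/mol
exponent = -dG*1000 / (RT) = -(3.88*1000) / 2835.074 = -1.36857098
K = exp(-1.36857098)
K = 0.25447034, rounded to 4 significant figures:

0.2545


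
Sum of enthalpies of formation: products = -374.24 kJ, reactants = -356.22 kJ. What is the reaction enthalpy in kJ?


dH_rxn = sum(dH_f products) - sum(dH_f reactants)
dH_rxn = -374.24 - (-356.22)
dH_rxn = -18.02 kJ:

-18.02 kJ


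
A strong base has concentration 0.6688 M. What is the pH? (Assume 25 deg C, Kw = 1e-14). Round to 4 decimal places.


A strong base dissociates completely, so [OH-] equals the given concentration.
pOH = -log10([OH-]) = -log10(0.6688) = 0.174704
pH = 14 - pOH = 14 - 0.174704
pH = 13.825296, rounded to 4 dp:

13.8253


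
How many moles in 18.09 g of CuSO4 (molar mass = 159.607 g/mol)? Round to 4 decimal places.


n = mass / M
n = 18.09 / 159.607
n = 0.11334089 mol, rounded to 4 dp:

0.1133 mol


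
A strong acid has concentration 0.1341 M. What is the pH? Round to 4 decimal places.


A strong acid dissociates completely, so [H+] equals the given concentration.
pH = -log10([H+]) = -log10(0.1341)
pH = 0.87257122, rounded to 4 dp:

0.8726


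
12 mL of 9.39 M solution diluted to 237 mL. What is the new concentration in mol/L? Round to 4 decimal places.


Dilution: M1*V1 = M2*V2, solve for M2.
M2 = M1*V1 / V2
M2 = 9.39 * 12 / 237
M2 = 112.68 / 237
M2 = 0.47544304 mol/L, rounded to 4 dp:

0.4754 mol/L


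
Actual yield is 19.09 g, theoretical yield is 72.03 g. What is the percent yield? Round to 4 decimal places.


% yield = 100 * actual / theoretical
% yield = 100 * 19.09 / 72.03
% yield = 26.50284604 %, rounded to 4 dp:

26.5028 %
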